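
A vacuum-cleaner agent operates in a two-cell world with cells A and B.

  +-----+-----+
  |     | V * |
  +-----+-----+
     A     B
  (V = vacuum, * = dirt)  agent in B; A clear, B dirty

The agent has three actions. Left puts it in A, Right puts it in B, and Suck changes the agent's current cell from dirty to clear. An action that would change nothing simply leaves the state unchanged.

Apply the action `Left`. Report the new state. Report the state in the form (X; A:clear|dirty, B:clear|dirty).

start: (B; A:clear, B:dirty)
1) do Left; now (A; A:clear, B:dirty)

(A; A:clear, B:dirty)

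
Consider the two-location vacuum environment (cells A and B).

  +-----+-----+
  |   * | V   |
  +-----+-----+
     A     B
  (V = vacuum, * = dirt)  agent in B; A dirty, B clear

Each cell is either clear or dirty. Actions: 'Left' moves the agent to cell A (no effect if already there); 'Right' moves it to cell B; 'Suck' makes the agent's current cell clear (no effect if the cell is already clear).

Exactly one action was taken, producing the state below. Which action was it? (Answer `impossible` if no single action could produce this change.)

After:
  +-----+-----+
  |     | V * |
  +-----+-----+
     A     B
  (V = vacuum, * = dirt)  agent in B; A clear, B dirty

try  Left: <A|dirty|clear>
try Right: <B|dirty|clear>
try  Suck: <B|dirty|clear>
no single action produces the after-state

impossible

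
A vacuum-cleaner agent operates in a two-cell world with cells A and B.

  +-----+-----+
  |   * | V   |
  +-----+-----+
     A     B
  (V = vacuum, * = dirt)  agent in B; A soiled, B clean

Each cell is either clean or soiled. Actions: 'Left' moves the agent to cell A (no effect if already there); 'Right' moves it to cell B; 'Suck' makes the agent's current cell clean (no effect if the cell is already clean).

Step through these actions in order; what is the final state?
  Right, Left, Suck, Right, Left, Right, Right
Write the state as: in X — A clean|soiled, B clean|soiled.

in B — A clean, B clean

[1] after Right: in B — A soiled, B clean
[2] after Left: in A — A soiled, B clean
[3] after Suck: in A — A clean, B clean
[4] after Right: in B — A clean, B clean
[5] after Left: in A — A clean, B clean
[6] after Right: in B — A clean, B clean
[7] after Right: in B — A clean, B clean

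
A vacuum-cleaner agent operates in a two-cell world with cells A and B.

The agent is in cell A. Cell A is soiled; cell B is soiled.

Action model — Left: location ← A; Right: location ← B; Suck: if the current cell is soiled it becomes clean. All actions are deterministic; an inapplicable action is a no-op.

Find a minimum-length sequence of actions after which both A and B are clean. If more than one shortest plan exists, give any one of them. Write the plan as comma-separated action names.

Suck, Right, Suck

t=1 Suck ⇒ in A — A clean, B soiled
t=2 Right ⇒ in B — A clean, B soiled
t=3 Suck ⇒ in B — A clean, B clean
min 3: Suck A + move + Suck B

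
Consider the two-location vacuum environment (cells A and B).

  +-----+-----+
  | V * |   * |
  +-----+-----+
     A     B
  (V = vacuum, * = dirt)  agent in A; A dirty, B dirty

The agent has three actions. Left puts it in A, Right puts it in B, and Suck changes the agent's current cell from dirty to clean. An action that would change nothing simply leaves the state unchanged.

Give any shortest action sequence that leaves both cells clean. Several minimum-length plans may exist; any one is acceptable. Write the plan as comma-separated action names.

Suck, Right, Suck

1) do Suck; now loc=A A=clean B=dirty
2) do Right; now loc=B A=clean B=dirty
3) do Suck; now loc=B A=clean B=clean
min 3: Suck A + move + Suck B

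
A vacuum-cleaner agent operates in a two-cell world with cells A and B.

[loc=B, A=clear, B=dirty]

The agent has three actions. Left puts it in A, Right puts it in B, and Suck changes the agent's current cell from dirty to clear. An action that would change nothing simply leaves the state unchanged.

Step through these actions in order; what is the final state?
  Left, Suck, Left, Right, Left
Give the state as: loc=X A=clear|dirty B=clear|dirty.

step 1/5 (Left): loc=A A=clear B=dirty
step 2/5 (Suck): loc=A A=clear B=dirty
step 3/5 (Left): loc=A A=clear B=dirty
step 4/5 (Right): loc=B A=clear B=dirty
step 5/5 (Left): loc=A A=clear B=dirty

loc=A A=clear B=dirty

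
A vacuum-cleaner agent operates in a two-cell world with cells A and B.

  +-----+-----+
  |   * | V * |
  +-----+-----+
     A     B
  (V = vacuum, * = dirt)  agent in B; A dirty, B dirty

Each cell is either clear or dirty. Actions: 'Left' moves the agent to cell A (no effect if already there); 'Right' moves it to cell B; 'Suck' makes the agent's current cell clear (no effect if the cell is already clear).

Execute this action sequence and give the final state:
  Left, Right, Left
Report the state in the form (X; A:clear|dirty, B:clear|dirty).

Left (#1): (A; A:dirty, B:dirty)
Right (#2): (B; A:dirty, B:dirty)
Left (#3): (A; A:dirty, B:dirty)

(A; A:dirty, B:dirty)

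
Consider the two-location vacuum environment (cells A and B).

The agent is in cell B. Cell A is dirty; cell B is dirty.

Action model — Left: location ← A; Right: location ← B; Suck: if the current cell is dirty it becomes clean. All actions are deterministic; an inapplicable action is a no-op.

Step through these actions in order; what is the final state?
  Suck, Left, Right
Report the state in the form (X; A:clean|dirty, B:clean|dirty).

(B; A:dirty, B:clean)

Suck (#1): (B; A:dirty, B:clean)
Left (#2): (A; A:dirty, B:clean)
Right (#3): (B; A:dirty, B:clean)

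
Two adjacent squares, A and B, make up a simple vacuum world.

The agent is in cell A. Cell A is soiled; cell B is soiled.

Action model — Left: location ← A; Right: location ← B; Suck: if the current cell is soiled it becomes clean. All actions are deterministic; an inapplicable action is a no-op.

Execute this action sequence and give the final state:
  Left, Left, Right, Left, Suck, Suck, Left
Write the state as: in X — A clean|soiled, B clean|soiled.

in A — A clean, B soiled

step 1/7 (Left): in A — A soiled, B soiled
step 2/7 (Left): in A — A soiled, B soiled
step 3/7 (Right): in B — A soiled, B soiled
step 4/7 (Left): in A — A soiled, B soiled
step 5/7 (Suck): in A — A clean, B soiled
step 6/7 (Suck): in A — A clean, B soiled
step 7/7 (Left): in A — A clean, B soiled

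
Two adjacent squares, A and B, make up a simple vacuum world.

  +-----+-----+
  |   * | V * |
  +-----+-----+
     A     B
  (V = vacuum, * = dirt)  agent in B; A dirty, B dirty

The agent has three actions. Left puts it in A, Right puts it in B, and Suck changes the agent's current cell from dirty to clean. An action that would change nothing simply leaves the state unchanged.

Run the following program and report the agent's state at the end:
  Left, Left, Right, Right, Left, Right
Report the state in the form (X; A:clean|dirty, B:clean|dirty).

(B; A:dirty, B:dirty)

Left (#1): (A; A:dirty, B:dirty)
Left (#2): (A; A:dirty, B:dirty)
Right (#3): (B; A:dirty, B:dirty)
Right (#4): (B; A:dirty, B:dirty)
Left (#5): (A; A:dirty, B:dirty)
Right (#6): (B; A:dirty, B:dirty)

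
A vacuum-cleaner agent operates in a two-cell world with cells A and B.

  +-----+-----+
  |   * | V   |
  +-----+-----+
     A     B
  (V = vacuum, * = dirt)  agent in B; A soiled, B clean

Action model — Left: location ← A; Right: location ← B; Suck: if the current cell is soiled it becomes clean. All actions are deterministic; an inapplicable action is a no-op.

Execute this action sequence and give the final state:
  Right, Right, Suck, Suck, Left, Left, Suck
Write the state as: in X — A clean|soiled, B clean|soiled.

t=1 Right ⇒ in B — A soiled, B clean
t=2 Right ⇒ in B — A soiled, B clean
t=3 Suck ⇒ in B — A soiled, B clean
t=4 Suck ⇒ in B — A soiled, B clean
t=5 Left ⇒ in A — A soiled, B clean
t=6 Left ⇒ in A — A soiled, B clean
t=7 Suck ⇒ in A — A clean, B clean

in A — A clean, B clean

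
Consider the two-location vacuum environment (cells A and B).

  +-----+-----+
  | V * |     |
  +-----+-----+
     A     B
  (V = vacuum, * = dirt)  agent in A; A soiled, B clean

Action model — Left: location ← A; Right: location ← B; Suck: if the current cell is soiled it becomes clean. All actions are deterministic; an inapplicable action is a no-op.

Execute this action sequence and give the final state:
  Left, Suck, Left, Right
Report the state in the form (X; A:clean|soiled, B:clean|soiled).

(B; A:clean, B:clean)

[1] after Left: (A; A:soiled, B:clean)
[2] after Suck: (A; A:clean, B:clean)
[3] after Left: (A; A:clean, B:clean)
[4] after Right: (B; A:clean, B:clean)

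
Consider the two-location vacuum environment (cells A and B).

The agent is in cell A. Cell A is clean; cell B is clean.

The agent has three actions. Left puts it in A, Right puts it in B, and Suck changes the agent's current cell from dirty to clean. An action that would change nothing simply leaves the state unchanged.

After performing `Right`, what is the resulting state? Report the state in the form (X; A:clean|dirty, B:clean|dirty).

start: (A; A:clean, B:clean)
[1] after Right: (B; A:clean, B:clean)

(B; A:clean, B:clean)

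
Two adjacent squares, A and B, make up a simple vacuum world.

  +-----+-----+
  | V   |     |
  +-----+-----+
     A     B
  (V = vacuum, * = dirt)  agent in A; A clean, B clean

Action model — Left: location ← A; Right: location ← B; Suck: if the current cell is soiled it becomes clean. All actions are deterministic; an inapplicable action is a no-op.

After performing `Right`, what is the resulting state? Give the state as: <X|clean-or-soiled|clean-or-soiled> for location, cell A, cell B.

<B|clean|clean>

start: <A|clean|clean>
t=1 Right ⇒ <B|clean|clean>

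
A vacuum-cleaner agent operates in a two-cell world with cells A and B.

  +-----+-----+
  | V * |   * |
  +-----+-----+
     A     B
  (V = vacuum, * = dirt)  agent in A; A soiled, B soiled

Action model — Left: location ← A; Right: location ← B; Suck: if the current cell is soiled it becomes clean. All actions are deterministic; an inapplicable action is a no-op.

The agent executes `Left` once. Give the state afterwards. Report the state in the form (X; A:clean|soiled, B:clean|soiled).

start: (A; A:soiled, B:soiled)
t=1 Left ⇒ (A; A:soiled, B:soiled)

(A; A:soiled, B:soiled)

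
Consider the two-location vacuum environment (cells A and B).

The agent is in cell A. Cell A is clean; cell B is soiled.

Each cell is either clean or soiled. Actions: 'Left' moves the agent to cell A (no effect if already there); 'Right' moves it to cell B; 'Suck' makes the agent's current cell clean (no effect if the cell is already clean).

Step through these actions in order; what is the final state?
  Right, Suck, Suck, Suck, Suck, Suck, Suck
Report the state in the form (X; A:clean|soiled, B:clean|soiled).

(B; A:clean, B:clean)

[1] after Right: (B; A:clean, B:soiled)
[2] after Suck: (B; A:clean, B:clean)
[3] after Suck: (B; A:clean, B:clean)
[4] after Suck: (B; A:clean, B:clean)
[5] after Suck: (B; A:clean, B:clean)
[6] after Suck: (B; A:clean, B:clean)
[7] after Suck: (B; A:clean, B:clean)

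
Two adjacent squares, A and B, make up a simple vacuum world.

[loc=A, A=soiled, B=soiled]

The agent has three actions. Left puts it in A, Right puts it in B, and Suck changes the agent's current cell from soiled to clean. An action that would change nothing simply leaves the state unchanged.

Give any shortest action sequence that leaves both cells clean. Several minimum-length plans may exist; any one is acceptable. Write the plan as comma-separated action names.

t=1 Suck ⇒ <A|clean|soiled>
t=2 Right ⇒ <B|clean|soiled>
t=3 Suck ⇒ <B|clean|clean>
min 3: Suck A + move + Suck B

Suck, Right, Suck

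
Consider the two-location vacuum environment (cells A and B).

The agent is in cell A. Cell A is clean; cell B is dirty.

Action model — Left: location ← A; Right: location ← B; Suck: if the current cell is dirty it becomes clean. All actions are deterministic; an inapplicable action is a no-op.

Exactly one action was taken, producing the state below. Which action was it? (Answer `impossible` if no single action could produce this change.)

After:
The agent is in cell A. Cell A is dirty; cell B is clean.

impossible

try  Left: <A|clean|dirty>
try Right: <B|clean|dirty>
try  Suck: <A|clean|dirty>
no single action produces the after-state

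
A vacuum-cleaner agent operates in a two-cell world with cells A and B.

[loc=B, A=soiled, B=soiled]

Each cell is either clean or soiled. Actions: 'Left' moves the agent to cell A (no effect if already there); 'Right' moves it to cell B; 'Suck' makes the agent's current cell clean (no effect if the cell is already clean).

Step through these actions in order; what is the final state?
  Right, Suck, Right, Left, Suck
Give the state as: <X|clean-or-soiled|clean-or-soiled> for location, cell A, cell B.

t=1 Right ⇒ <B|soiled|soiled>
t=2 Suck ⇒ <B|soiled|clean>
t=3 Right ⇒ <B|soiled|clean>
t=4 Left ⇒ <A|soiled|clean>
t=5 Suck ⇒ <A|clean|clean>

<A|clean|clean>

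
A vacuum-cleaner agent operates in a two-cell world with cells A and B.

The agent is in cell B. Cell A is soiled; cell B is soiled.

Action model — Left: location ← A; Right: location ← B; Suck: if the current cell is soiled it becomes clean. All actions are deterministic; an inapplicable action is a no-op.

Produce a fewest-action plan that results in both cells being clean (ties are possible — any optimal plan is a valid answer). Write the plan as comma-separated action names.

Suck, Left, Suck

Suck (#1): in B — A soiled, B clean
Left (#2): in A — A soiled, B clean
Suck (#3): in A — A clean, B clean
min 3: Suck B + move + Suck A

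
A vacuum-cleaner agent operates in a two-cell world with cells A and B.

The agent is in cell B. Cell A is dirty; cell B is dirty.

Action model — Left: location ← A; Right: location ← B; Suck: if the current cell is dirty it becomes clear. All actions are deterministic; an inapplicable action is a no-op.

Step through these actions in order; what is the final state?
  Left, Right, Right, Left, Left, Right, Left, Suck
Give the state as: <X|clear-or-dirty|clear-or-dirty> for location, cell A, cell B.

[1] after Left: <A|dirty|dirty>
[2] after Right: <B|dirty|dirty>
[3] after Right: <B|dirty|dirty>
[4] after Left: <A|dirty|dirty>
[5] after Left: <A|dirty|dirty>
[6] after Right: <B|dirty|dirty>
[7] after Left: <A|dirty|dirty>
[8] after Suck: <A|clear|dirty>

<A|clear|dirty>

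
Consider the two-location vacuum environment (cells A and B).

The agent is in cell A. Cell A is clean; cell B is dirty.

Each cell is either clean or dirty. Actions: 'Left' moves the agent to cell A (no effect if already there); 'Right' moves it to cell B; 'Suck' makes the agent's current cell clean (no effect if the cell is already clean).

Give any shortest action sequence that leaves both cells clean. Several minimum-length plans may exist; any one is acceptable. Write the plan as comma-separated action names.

Right, Suck

Right (#1): in B — A clean, B dirty
Suck (#2): in B — A clean, B clean
min 2: go B then Suck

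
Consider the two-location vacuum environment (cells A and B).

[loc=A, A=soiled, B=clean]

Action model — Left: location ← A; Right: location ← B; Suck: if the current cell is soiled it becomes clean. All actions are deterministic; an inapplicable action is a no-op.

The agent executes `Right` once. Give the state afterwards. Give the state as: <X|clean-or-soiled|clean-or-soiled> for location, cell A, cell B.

start: <A|soiled|clean>
Right (#1): <B|soiled|clean>

<B|soiled|clean>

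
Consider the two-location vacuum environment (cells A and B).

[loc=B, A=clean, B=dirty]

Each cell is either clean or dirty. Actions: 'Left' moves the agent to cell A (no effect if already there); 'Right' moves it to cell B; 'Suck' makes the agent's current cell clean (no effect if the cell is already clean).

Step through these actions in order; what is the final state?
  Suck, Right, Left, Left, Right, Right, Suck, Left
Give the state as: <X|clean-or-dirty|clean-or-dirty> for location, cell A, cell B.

<A|clean|clean>

Suck (#1): <B|clean|clean>
Right (#2): <B|clean|clean>
Left (#3): <A|clean|clean>
Left (#4): <A|clean|clean>
Right (#5): <B|clean|clean>
Right (#6): <B|clean|clean>
Suck (#7): <B|clean|clean>
Left (#8): <A|clean|clean>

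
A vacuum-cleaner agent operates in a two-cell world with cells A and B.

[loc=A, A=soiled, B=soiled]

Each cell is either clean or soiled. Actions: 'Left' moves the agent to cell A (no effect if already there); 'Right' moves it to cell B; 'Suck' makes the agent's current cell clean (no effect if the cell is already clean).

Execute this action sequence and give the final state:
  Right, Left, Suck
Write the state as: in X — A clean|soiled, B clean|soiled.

in A — A clean, B soiled

1) do Right; now in B — A soiled, B soiled
2) do Left; now in A — A soiled, B soiled
3) do Suck; now in A — A clean, B soiled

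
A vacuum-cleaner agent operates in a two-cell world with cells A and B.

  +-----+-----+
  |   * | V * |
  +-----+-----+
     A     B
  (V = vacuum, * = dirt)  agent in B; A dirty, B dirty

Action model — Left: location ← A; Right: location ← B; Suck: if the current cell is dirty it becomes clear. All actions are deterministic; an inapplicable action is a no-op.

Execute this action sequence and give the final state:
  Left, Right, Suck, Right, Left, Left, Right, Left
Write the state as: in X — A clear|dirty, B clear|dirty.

in A — A dirty, B clear

Left (#1): in A — A dirty, B dirty
Right (#2): in B — A dirty, B dirty
Suck (#3): in B — A dirty, B clear
Right (#4): in B — A dirty, B clear
Left (#5): in A — A dirty, B clear
Left (#6): in A — A dirty, B clear
Right (#7): in B — A dirty, B clear
Left (#8): in A — A dirty, B clear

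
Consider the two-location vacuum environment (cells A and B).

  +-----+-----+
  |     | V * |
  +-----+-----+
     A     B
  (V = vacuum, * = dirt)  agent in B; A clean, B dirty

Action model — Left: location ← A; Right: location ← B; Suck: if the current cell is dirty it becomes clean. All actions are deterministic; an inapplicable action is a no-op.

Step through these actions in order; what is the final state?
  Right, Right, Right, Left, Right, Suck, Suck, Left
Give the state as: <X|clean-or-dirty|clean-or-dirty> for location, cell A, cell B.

t=1 Right ⇒ <B|clean|dirty>
t=2 Right ⇒ <B|clean|dirty>
t=3 Right ⇒ <B|clean|dirty>
t=4 Left ⇒ <A|clean|dirty>
t=5 Right ⇒ <B|clean|dirty>
t=6 Suck ⇒ <B|clean|clean>
t=7 Suck ⇒ <B|clean|clean>
t=8 Left ⇒ <A|clean|clean>

<A|clean|clean>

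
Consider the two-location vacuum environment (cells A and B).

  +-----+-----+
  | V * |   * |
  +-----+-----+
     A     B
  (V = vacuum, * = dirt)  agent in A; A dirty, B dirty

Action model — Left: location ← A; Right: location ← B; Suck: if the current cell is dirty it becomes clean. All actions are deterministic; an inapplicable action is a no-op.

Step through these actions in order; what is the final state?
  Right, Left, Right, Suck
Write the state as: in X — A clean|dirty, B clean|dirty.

[1] after Right: in B — A dirty, B dirty
[2] after Left: in A — A dirty, B dirty
[3] after Right: in B — A dirty, B dirty
[4] after Suck: in B — A dirty, B clean

in B — A dirty, B clean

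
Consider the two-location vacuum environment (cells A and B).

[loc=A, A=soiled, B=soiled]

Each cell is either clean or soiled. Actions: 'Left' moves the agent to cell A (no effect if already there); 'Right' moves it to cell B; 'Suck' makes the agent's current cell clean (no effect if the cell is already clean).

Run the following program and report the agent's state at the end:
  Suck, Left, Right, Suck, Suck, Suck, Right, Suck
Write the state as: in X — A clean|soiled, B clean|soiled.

in B — A clean, B clean

1. Suck → in A — A clean, B soiled
2. Left → in A — A clean, B soiled
3. Right → in B — A clean, B soiled
4. Suck → in B — A clean, B clean
5. Suck → in B — A clean, B clean
6. Suck → in B — A clean, B clean
7. Right → in B — A clean, B clean
8. Suck → in B — A clean, B clean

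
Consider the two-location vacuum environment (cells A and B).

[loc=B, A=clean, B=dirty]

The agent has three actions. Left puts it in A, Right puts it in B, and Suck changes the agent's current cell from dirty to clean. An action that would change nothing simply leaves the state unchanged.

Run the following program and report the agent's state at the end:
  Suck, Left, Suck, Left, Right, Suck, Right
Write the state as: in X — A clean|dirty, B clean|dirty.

step 1/7 (Suck): in B — A clean, B clean
step 2/7 (Left): in A — A clean, B clean
step 3/7 (Suck): in A — A clean, B clean
step 4/7 (Left): in A — A clean, B clean
step 5/7 (Right): in B — A clean, B clean
step 6/7 (Suck): in B — A clean, B clean
step 7/7 (Right): in B — A clean, B clean

in B — A clean, B clean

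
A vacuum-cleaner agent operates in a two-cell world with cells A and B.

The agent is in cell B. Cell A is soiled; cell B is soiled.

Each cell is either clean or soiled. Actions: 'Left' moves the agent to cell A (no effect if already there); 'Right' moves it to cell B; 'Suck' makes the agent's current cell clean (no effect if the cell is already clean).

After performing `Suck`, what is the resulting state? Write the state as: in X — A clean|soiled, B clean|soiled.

in B — A soiled, B clean

start: in B — A soiled, B soiled
1. Suck → in B — A soiled, B clean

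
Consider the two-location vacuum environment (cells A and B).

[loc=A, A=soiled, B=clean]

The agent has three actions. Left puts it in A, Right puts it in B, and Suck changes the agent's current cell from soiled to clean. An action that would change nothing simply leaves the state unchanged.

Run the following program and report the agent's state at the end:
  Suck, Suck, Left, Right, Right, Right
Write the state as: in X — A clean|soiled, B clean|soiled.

in B — A clean, B clean

1. Suck → in A — A clean, B clean
2. Suck → in A — A clean, B clean
3. Left → in A — A clean, B clean
4. Right → in B — A clean, B clean
5. Right → in B — A clean, B clean
6. Right → in B — A clean, B clean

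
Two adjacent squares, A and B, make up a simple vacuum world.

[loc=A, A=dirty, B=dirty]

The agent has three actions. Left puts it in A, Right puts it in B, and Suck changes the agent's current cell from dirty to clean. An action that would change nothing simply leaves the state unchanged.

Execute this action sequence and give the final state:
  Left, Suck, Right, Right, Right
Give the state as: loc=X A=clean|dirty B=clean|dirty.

[1] after Left: loc=A A=dirty B=dirty
[2] after Suck: loc=A A=clean B=dirty
[3] after Right: loc=B A=clean B=dirty
[4] after Right: loc=B A=clean B=dirty
[5] after Right: loc=B A=clean B=dirty

loc=B A=clean B=dirty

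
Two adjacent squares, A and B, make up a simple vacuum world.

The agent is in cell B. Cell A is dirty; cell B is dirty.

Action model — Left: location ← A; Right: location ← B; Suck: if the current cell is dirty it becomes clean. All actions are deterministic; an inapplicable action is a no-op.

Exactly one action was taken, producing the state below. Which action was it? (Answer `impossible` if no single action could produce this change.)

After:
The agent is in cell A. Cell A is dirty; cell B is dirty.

try  Left: loc=A A=dirty B=dirty  ← match
try Right: loc=B A=dirty B=dirty
try  Suck: loc=B A=dirty B=clean

Left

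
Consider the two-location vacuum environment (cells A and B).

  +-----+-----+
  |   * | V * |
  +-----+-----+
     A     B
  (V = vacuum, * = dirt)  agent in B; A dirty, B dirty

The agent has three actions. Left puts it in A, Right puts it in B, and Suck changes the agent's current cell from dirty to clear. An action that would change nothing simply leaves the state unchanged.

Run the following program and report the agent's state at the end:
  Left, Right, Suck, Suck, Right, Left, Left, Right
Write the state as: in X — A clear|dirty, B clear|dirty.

t=1 Left ⇒ in A — A dirty, B dirty
t=2 Right ⇒ in B — A dirty, B dirty
t=3 Suck ⇒ in B — A dirty, B clear
t=4 Suck ⇒ in B — A dirty, B clear
t=5 Right ⇒ in B — A dirty, B clear
t=6 Left ⇒ in A — A dirty, B clear
t=7 Left ⇒ in A — A dirty, B clear
t=8 Right ⇒ in B — A dirty, B clear

in B — A dirty, B clear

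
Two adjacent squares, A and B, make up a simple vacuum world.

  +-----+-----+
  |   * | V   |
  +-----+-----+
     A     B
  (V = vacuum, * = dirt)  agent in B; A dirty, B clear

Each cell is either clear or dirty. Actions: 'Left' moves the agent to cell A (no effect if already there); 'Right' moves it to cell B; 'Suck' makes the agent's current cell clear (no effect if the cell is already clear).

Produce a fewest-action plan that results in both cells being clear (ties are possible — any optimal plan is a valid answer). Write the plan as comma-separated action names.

Left, Suck

step 1/2 (Left): <A|dirty|clear>
step 2/2 (Suck): <A|clear|clear>
min 2: go A then Suck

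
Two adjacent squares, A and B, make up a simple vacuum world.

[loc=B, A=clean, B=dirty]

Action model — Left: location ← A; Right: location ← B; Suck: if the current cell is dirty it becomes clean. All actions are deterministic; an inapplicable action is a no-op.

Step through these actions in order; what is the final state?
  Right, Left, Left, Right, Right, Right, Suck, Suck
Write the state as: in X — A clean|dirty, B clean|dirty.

in B — A clean, B clean

step 1/8 (Right): in B — A clean, B dirty
step 2/8 (Left): in A — A clean, B dirty
step 3/8 (Left): in A — A clean, B dirty
step 4/8 (Right): in B — A clean, B dirty
step 5/8 (Right): in B — A clean, B dirty
step 6/8 (Right): in B — A clean, B dirty
step 7/8 (Suck): in B — A clean, B clean
step 8/8 (Suck): in B — A clean, B clean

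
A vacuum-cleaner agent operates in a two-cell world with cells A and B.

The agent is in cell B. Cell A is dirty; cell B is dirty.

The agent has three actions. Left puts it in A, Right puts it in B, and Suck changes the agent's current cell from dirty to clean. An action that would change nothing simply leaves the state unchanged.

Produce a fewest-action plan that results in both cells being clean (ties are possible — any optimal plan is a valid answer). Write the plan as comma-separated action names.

Suck, Left, Suck

t=1 Suck ⇒ (B; A:dirty, B:clean)
t=2 Left ⇒ (A; A:dirty, B:clean)
t=3 Suck ⇒ (A; A:clean, B:clean)
min 3: Suck B + move + Suck A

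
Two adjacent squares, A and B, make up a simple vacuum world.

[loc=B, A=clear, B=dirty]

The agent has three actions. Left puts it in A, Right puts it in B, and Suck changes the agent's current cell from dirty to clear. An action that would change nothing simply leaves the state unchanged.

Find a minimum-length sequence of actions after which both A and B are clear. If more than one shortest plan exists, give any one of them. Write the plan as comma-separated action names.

[1] after Suck: (B; A:clear, B:clear)
min 1: B is dirty, one Suck

Suck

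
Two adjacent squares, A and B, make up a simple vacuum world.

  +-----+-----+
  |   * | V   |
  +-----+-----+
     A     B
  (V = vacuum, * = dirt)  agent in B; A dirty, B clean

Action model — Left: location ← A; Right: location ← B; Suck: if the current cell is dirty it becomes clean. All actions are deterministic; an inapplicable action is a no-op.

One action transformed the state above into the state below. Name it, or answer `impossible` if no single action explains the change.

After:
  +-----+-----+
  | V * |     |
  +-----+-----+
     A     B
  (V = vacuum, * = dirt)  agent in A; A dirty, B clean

Left

try  Left: in A — A dirty, B clean  ← match
try Right: in B — A dirty, B clean
try  Suck: in B — A dirty, B clean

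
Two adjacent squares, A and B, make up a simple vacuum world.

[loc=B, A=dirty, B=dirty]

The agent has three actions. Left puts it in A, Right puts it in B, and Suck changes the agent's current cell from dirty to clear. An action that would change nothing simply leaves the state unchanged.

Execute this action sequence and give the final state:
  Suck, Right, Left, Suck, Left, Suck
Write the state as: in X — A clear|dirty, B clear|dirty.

in A — A clear, B clear

t=1 Suck ⇒ in B — A dirty, B clear
t=2 Right ⇒ in B — A dirty, B clear
t=3 Left ⇒ in A — A dirty, B clear
t=4 Suck ⇒ in A — A clear, B clear
t=5 Left ⇒ in A — A clear, B clear
t=6 Suck ⇒ in A — A clear, B clear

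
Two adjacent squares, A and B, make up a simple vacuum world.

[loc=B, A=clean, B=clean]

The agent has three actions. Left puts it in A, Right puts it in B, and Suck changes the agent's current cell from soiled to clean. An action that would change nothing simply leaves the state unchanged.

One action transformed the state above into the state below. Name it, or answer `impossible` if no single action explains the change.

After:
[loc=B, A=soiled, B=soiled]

try  Left: (A; A:clean, B:clean)
try Right: (B; A:clean, B:clean)
try  Suck: (B; A:clean, B:clean)
no single action produces the after-state

impossible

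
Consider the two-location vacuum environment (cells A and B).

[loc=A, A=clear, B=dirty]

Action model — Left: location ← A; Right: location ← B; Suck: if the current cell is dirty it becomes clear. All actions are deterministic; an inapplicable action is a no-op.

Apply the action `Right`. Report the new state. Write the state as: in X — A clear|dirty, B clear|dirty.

start: in A — A clear, B dirty
t=1 Right ⇒ in B — A clear, B dirty

in B — A clear, B dirty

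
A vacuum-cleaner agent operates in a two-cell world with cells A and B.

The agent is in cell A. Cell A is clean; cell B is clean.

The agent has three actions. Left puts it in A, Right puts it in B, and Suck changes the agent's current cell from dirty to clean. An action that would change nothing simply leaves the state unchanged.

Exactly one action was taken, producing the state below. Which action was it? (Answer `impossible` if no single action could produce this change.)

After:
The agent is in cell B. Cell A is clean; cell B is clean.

try  Left: <A|clean|clean>
try Right: <B|clean|clean>  ← match
try  Suck: <A|clean|clean>

Right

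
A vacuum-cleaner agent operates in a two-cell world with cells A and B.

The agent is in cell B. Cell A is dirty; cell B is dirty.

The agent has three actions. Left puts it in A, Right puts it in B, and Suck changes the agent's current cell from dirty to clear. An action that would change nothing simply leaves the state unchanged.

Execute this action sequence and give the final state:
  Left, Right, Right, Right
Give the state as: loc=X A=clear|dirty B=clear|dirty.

Left (#1): loc=A A=dirty B=dirty
Right (#2): loc=B A=dirty B=dirty
Right (#3): loc=B A=dirty B=dirty
Right (#4): loc=B A=dirty B=dirty

loc=B A=dirty B=dirty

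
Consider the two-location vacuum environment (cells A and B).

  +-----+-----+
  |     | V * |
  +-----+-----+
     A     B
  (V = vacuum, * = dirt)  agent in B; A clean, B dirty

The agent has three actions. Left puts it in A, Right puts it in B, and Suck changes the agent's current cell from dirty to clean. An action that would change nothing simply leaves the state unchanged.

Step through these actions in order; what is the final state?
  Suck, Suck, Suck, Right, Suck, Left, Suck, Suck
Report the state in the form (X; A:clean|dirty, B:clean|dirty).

(A; A:clean, B:clean)

Suck (#1): (B; A:clean, B:clean)
Suck (#2): (B; A:clean, B:clean)
Suck (#3): (B; A:clean, B:clean)
Right (#4): (B; A:clean, B:clean)
Suck (#5): (B; A:clean, B:clean)
Left (#6): (A; A:clean, B:clean)
Suck (#7): (A; A:clean, B:clean)
Suck (#8): (A; A:clean, B:clean)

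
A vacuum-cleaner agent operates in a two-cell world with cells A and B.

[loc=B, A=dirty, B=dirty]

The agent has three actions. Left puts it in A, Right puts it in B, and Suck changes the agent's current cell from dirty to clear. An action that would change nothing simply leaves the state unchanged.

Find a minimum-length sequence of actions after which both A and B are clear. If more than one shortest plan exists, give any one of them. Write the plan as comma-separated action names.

t=1 Suck ⇒ loc=B A=dirty B=clear
t=2 Left ⇒ loc=A A=dirty B=clear
t=3 Suck ⇒ loc=A A=clear B=clear
min 3: Suck B + move + Suck A

Suck, Left, Suck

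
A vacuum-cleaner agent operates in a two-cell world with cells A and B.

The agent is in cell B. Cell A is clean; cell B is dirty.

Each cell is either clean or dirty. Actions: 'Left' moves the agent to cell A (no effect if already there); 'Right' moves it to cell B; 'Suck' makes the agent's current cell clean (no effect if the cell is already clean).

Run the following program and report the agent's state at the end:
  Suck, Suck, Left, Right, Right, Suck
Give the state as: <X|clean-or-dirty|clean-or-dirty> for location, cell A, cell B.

[1] after Suck: <B|clean|clean>
[2] after Suck: <B|clean|clean>
[3] after Left: <A|clean|clean>
[4] after Right: <B|clean|clean>
[5] after Right: <B|clean|clean>
[6] after Suck: <B|clean|clean>

<B|clean|clean>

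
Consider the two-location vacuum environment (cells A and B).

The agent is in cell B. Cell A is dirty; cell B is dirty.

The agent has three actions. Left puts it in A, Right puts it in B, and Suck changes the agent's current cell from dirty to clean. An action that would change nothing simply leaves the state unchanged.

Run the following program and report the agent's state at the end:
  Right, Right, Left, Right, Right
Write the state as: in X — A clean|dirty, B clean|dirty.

in B — A dirty, B dirty

Right (#1): in B — A dirty, B dirty
Right (#2): in B — A dirty, B dirty
Left (#3): in A — A dirty, B dirty
Right (#4): in B — A dirty, B dirty
Right (#5): in B — A dirty, B dirty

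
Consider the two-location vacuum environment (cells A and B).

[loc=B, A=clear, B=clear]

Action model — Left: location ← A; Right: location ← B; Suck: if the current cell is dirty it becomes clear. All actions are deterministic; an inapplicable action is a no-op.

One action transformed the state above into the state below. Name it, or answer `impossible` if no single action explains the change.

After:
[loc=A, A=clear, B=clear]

Left

try  Left: in A — A clear, B clear  ← match
try Right: in B — A clear, B clear
try  Suck: in B — A clear, B clear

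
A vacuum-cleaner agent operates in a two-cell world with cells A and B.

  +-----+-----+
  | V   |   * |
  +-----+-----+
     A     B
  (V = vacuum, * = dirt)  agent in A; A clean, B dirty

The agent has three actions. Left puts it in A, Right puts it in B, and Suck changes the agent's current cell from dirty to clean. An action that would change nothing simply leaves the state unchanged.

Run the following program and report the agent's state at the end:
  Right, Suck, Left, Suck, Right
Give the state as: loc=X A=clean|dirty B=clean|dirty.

1. Right → loc=B A=clean B=dirty
2. Suck → loc=B A=clean B=clean
3. Left → loc=A A=clean B=clean
4. Suck → loc=A A=clean B=clean
5. Right → loc=B A=clean B=clean

loc=B A=clean B=clean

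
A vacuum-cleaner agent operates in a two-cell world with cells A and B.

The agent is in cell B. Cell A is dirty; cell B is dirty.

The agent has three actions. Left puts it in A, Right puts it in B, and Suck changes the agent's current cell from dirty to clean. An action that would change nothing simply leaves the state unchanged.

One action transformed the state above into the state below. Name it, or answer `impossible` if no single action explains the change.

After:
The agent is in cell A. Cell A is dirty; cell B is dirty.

try  Left: loc=A A=dirty B=dirty  ← match
try Right: loc=B A=dirty B=dirty
try  Suck: loc=B A=dirty B=clean

Left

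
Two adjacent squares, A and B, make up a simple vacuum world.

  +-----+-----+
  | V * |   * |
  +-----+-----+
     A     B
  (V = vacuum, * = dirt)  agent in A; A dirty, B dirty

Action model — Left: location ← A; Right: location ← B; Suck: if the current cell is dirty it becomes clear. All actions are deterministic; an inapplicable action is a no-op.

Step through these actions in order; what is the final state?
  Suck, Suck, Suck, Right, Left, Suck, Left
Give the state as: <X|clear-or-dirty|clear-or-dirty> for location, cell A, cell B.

<A|clear|dirty>

Suck (#1): <A|clear|dirty>
Suck (#2): <A|clear|dirty>
Suck (#3): <A|clear|dirty>
Right (#4): <B|clear|dirty>
Left (#5): <A|clear|dirty>
Suck (#6): <A|clear|dirty>
Left (#7): <A|clear|dirty>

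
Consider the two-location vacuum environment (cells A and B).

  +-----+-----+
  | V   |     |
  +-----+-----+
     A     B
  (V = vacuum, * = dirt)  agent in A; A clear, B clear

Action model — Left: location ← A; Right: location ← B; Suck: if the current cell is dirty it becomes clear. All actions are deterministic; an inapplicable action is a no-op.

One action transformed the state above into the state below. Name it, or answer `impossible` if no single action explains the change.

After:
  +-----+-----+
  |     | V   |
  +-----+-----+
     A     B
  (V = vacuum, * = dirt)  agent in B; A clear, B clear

try  Left: <A|clear|clear>
try Right: <B|clear|clear>  ← match
try  Suck: <A|clear|clear>

Right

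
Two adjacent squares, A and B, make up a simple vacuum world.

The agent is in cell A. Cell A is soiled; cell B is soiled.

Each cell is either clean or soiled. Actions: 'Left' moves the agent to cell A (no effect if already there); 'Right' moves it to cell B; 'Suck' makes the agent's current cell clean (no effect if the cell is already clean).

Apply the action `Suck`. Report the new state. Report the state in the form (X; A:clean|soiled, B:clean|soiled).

start: (A; A:soiled, B:soiled)
[1] after Suck: (A; A:clean, B:soiled)

(A; A:clean, B:soiled)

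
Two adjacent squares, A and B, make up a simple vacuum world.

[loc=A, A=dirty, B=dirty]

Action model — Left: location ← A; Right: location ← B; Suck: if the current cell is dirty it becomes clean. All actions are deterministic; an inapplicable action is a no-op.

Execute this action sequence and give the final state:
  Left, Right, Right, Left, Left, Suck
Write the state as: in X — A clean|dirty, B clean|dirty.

in A — A clean, B dirty

1. Left → in A — A dirty, B dirty
2. Right → in B — A dirty, B dirty
3. Right → in B — A dirty, B dirty
4. Left → in A — A dirty, B dirty
5. Left → in A — A dirty, B dirty
6. Suck → in A — A clean, B dirty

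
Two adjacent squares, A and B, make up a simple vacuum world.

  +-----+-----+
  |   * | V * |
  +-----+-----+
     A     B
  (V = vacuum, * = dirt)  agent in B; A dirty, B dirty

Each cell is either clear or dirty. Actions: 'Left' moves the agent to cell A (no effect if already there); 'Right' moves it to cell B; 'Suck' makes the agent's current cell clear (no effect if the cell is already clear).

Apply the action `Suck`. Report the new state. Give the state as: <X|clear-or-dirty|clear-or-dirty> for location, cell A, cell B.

<B|dirty|clear>

start: <B|dirty|dirty>
1) do Suck; now <B|dirty|clear>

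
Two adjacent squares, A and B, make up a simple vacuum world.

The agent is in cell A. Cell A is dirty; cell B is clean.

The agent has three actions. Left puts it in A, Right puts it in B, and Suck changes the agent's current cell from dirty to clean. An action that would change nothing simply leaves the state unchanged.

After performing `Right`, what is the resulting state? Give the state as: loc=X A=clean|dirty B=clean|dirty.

start: loc=A A=dirty B=clean
Right (#1): loc=B A=dirty B=clean

loc=B A=dirty B=clean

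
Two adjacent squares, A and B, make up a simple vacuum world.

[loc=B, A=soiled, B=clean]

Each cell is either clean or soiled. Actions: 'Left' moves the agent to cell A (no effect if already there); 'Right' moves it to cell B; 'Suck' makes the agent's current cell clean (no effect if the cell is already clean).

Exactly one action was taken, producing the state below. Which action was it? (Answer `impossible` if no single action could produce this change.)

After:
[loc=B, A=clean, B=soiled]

try  Left: loc=A A=soiled B=clean
try Right: loc=B A=soiled B=clean
try  Suck: loc=B A=soiled B=clean
no single action produces the after-state

impossible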